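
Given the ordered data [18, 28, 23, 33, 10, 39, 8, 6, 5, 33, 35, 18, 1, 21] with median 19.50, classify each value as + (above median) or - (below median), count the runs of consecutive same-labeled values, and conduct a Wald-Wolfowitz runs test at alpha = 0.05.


Step 1: Compute median = 19.50; label A = above, B = below.
Labels in order: BAAABABBBAABBA  (n_A = 7, n_B = 7)
Step 2: Count runs R = 8.
Step 3: Under H0 (random ordering), E[R] = 2*n_A*n_B/(n_A+n_B) + 1 = 2*7*7/14 + 1 = 8.0000.
        Var[R] = 2*n_A*n_B*(2*n_A*n_B - n_A - n_B) / ((n_A+n_B)^2 * (n_A+n_B-1)) = 8232/2548 = 3.2308.
        SD[R] = 1.7974.
Step 4: R = E[R], so z = 0 with no continuity correction.
Step 5: Two-sided p-value via normal approximation = 2*(1 - Phi(|z|)) = 1.000000.
Step 6: alpha = 0.05. fail to reject H0.

R = 8, z = 0.0000, p = 1.000000, fail to reject H0.


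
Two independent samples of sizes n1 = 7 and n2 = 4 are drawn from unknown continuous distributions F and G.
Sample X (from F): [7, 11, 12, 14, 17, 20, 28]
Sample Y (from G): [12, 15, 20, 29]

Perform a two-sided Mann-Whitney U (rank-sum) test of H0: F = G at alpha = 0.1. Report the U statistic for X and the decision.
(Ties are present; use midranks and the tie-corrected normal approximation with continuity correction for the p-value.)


Step 1: Combine and sort all 11 observations; assign midranks.
sorted (value, group): (7,X), (11,X), (12,X), (12,Y), (14,X), (15,Y), (17,X), (20,X), (20,Y), (28,X), (29,Y)
ranks: 7->1, 11->2, 12->3.5, 12->3.5, 14->5, 15->6, 17->7, 20->8.5, 20->8.5, 28->10, 29->11
Step 2: Rank sum for X: R1 = 1 + 2 + 3.5 + 5 + 7 + 8.5 + 10 = 37.
Step 3: U_X = R1 - n1(n1+1)/2 = 37 - 7*8/2 = 37 - 28 = 9.
       U_Y = n1*n2 - U_X = 28 - 9 = 19.
Step 4: Ties are present, so use the tie-corrected normal approximation (with continuity correction) for the p-value.
Step 5: p-value = 0.392932; compare to alpha = 0.1. fail to reject H0.

U_X = 9, p = 0.392932, fail to reject H0 at alpha = 0.1.


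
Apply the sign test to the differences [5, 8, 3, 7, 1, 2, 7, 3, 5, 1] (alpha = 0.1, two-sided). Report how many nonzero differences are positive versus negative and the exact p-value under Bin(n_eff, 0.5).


Step 1: Discard zero differences. Original n = 10; n_eff = number of nonzero differences = 10.
Nonzero differences (with sign): +5, +8, +3, +7, +1, +2, +7, +3, +5, +1
Step 2: Count signs: positive = 10, negative = 0.
Step 3: Under H0: P(positive) = 0.5, so the number of positives S ~ Bin(10, 0.5).
Step 4: Two-sided exact p-value = sum of Bin(10,0.5) probabilities at or below the observed probability = 0.001953.
Step 5: alpha = 0.1. reject H0.

n_eff = 10, pos = 10, neg = 0, p = 0.001953, reject H0.


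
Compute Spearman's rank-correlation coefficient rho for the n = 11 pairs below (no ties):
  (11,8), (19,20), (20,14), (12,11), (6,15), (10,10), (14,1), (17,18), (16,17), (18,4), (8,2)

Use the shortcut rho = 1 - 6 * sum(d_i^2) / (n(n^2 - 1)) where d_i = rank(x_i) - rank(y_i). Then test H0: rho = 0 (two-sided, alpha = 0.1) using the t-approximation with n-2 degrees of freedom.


Step 1: Rank x and y separately (midranks; no ties here).
rank(x): 11->4, 19->10, 20->11, 12->5, 6->1, 10->3, 14->6, 17->8, 16->7, 18->9, 8->2
rank(y): 8->4, 20->11, 14->7, 11->6, 15->8, 10->5, 1->1, 18->10, 17->9, 4->3, 2->2
Step 2: d_i = R_x(i) - R_y(i); compute d_i^2.
  (4-4)^2=0, (10-11)^2=1, (11-7)^2=16, (5-6)^2=1, (1-8)^2=49, (3-5)^2=4, (6-1)^2=25, (8-10)^2=4, (7-9)^2=4, (9-3)^2=36, (2-2)^2=0
sum(d^2) = 140.
Step 3: rho = 1 - 6*140 / (11*(11^2 - 1)) = 1 - 840/1320 = 0.363636.
Step 4: Under H0, t = rho * sqrt((n-2)/(1-rho^2)) = 1.1711 ~ t(9).
Step 5: Two-sided p-value from the t-distribution with 9 df = 0.271638.
Step 6: alpha = 0.1. fail to reject H0.

rho = 0.3636, p = 0.271638, fail to reject H0 at alpha = 0.1.


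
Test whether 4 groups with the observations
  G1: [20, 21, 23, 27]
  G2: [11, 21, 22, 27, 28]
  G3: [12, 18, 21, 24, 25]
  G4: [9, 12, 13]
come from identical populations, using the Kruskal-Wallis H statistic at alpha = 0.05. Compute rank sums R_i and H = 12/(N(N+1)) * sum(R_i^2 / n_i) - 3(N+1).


Step 1: Combine all N = 17 observations and assign midranks.
sorted (value, group, rank): (9,G4,1), (11,G2,2), (12,G3,3.5), (12,G4,3.5), (13,G4,5), (18,G3,6), (20,G1,7), (21,G1,9), (21,G2,9), (21,G3,9), (22,G2,11), (23,G1,12), (24,G3,13), (25,G3,14), (27,G1,15.5), (27,G2,15.5), (28,G2,17)
Step 2: Sum ranks within each group.
R_1 = 43.5 (n_1 = 4)
R_2 = 54.5 (n_2 = 5)
R_3 = 45.5 (n_3 = 5)
R_4 = 9.5 (n_4 = 3)
Step 3: H = 12/(N(N+1)) * sum(R_i^2/n_i) - 3(N+1)
     = 12/(17*18) * (43.5^2/4 + 54.5^2/5 + 45.5^2/5 + 9.5^2/3) - 3*18
     = 0.039216 * 1511.25 - 54
     = 5.264542.
Step 4: Ties present; correction factor C = 1 - 36/(17^3 - 17) = 0.992647. Corrected H = 5.264542 / 0.992647 = 5.303539.
Step 5: Under H0, H ~ chi^2(3); p-value = 0.150873.
Step 6: alpha = 0.05. fail to reject H0.

H = 5.3035, df = 3, p = 0.150873, fail to reject H0.


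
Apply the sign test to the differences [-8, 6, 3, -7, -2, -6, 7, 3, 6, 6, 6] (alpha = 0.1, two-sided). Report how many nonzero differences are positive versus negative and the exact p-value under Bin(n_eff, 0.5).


Step 1: Discard zero differences. Original n = 11; n_eff = number of nonzero differences = 11.
Nonzero differences (with sign): -8, +6, +3, -7, -2, -6, +7, +3, +6, +6, +6
Step 2: Count signs: positive = 7, negative = 4.
Step 3: Under H0: P(positive) = 0.5, so the number of positives S ~ Bin(11, 0.5).
Step 4: Two-sided exact p-value = sum of Bin(11,0.5) probabilities at or below the observed probability = 0.548828.
Step 5: alpha = 0.1. fail to reject H0.

n_eff = 11, pos = 7, neg = 4, p = 0.548828, fail to reject H0.


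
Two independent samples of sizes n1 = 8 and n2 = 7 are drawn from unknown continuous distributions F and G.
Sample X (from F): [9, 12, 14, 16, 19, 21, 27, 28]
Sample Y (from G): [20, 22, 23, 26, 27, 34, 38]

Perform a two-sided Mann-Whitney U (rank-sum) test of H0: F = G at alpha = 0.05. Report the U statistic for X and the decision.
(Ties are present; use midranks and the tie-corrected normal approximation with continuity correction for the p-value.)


Step 1: Combine and sort all 15 observations; assign midranks.
sorted (value, group): (9,X), (12,X), (14,X), (16,X), (19,X), (20,Y), (21,X), (22,Y), (23,Y), (26,Y), (27,X), (27,Y), (28,X), (34,Y), (38,Y)
ranks: 9->1, 12->2, 14->3, 16->4, 19->5, 20->6, 21->7, 22->8, 23->9, 26->10, 27->11.5, 27->11.5, 28->13, 34->14, 38->15
Step 2: Rank sum for X: R1 = 1 + 2 + 3 + 4 + 5 + 7 + 11.5 + 13 = 46.5.
Step 3: U_X = R1 - n1(n1+1)/2 = 46.5 - 8*9/2 = 46.5 - 36 = 10.5.
       U_Y = n1*n2 - U_X = 56 - 10.5 = 45.5.
Step 4: Ties are present, so use the tie-corrected normal approximation (with continuity correction) for the p-value.
Step 5: p-value = 0.048939; compare to alpha = 0.05. reject H0.

U_X = 10.5, p = 0.048939, reject H0 at alpha = 0.05.


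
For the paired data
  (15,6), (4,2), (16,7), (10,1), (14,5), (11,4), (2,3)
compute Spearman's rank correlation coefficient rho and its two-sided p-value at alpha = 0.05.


Step 1: Rank x and y separately (midranks; no ties here).
rank(x): 15->6, 4->2, 16->7, 10->3, 14->5, 11->4, 2->1
rank(y): 6->6, 2->2, 7->7, 1->1, 5->5, 4->4, 3->3
Step 2: d_i = R_x(i) - R_y(i); compute d_i^2.
  (6-6)^2=0, (2-2)^2=0, (7-7)^2=0, (3-1)^2=4, (5-5)^2=0, (4-4)^2=0, (1-3)^2=4
sum(d^2) = 8.
Step 3: rho = 1 - 6*8 / (7*(7^2 - 1)) = 1 - 48/336 = 0.857143.
Step 4: Under H0, t = rho * sqrt((n-2)/(1-rho^2)) = 3.7210 ~ t(5).
Step 5: Two-sided p-value from the t-distribution with 5 df = 0.013697.
Step 6: alpha = 0.05. reject H0.

rho = 0.8571, p = 0.013697, reject H0 at alpha = 0.05.


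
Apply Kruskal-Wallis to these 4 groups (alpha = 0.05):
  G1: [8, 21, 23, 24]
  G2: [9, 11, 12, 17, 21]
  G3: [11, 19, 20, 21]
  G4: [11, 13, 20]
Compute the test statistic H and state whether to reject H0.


Step 1: Combine all N = 16 observations and assign midranks.
sorted (value, group, rank): (8,G1,1), (9,G2,2), (11,G2,4), (11,G3,4), (11,G4,4), (12,G2,6), (13,G4,7), (17,G2,8), (19,G3,9), (20,G3,10.5), (20,G4,10.5), (21,G1,13), (21,G2,13), (21,G3,13), (23,G1,15), (24,G1,16)
Step 2: Sum ranks within each group.
R_1 = 45 (n_1 = 4)
R_2 = 33 (n_2 = 5)
R_3 = 36.5 (n_3 = 4)
R_4 = 21.5 (n_4 = 3)
Step 3: H = 12/(N(N+1)) * sum(R_i^2/n_i) - 3(N+1)
     = 12/(16*17) * (45^2/4 + 33^2/5 + 36.5^2/4 + 21.5^2/3) - 3*17
     = 0.044118 * 1211.2 - 51
     = 2.435110.
Step 4: Ties present; correction factor C = 1 - 54/(16^3 - 16) = 0.986765. Corrected H = 2.435110 / 0.986765 = 2.467772.
Step 5: Under H0, H ~ chi^2(3); p-value = 0.481144.
Step 6: alpha = 0.05. fail to reject H0.

H = 2.4678, df = 3, p = 0.481144, fail to reject H0.


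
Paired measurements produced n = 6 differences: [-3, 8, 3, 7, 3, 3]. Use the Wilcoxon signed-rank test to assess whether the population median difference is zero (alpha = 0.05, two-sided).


Step 1: Drop any zero differences (none here) and take |d_i|.
|d| = [3, 8, 3, 7, 3, 3]
Step 2: Midrank |d_i| (ties get averaged ranks).
ranks: |3|->2.5, |8|->6, |3|->2.5, |7|->5, |3|->2.5, |3|->2.5
Step 3: Attach original signs; sum ranks with positive sign and with negative sign.
W+ = 6 + 2.5 + 5 + 2.5 + 2.5 = 18.5
W- = 2.5 = 2.5
(Check: W+ + W- = 21 should equal n(n+1)/2 = 21.)
Step 4: Test statistic W = min(W+, W-) = 2.5.
Step 5: Ties in |d|, so use the tie-corrected normal approximation.
        E[W] = n(n+1)/4 = 6*7/4 = 10.5.
        Tie groups: |d|=3 (t=4); sum(t^3 - t) = 60.
        Var[W] = n(n+1)(2n+1)/24 - sum(t^3-t)/48 = 546/24 - 60/48 = 21.5.
        z = (W - E[W]) / sqrt(Var[W]) = (2.5 - 10.5) / 4.6368 = -1.7253.
        Two-sided p = 2*Phi(z) = 0.084469.
Step 6: alpha = 0.05. fail to reject H0.

W+ = 18.5, W- = 2.5, W = min = 2.5, p = 0.084469, fail to reject H0.


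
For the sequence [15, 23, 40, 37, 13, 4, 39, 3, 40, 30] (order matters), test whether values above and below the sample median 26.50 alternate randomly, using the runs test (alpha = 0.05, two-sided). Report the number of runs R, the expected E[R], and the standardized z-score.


Step 1: Compute median = 26.50; label A = above, B = below.
Labels in order: BBAABBABAA  (n_A = 5, n_B = 5)
Step 2: Count runs R = 6.
Step 3: Under H0 (random ordering), E[R] = 2*n_A*n_B/(n_A+n_B) + 1 = 2*5*5/10 + 1 = 6.0000.
        Var[R] = 2*n_A*n_B*(2*n_A*n_B - n_A - n_B) / ((n_A+n_B)^2 * (n_A+n_B-1)) = 2000/900 = 2.2222.
        SD[R] = 1.4907.
Step 4: R = E[R], so z = 0 with no continuity correction.
Step 5: Two-sided p-value via normal approximation = 2*(1 - Phi(|z|)) = 1.000000.
Step 6: alpha = 0.05. fail to reject H0.

R = 6, z = 0.0000, p = 1.000000, fail to reject H0.


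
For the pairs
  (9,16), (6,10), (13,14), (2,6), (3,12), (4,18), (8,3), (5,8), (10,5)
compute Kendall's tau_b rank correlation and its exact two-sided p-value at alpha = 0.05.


Step 1: Enumerate the 36 unordered pairs (i,j) with i<j and classify each by sign(x_j-x_i) * sign(y_j-y_i).
  (1,2):dx=-3,dy=-6->C; (1,3):dx=+4,dy=-2->D; (1,4):dx=-7,dy=-10->C; (1,5):dx=-6,dy=-4->C
  (1,6):dx=-5,dy=+2->D; (1,7):dx=-1,dy=-13->C; (1,8):dx=-4,dy=-8->C; (1,9):dx=+1,dy=-11->D
  (2,3):dx=+7,dy=+4->C; (2,4):dx=-4,dy=-4->C; (2,5):dx=-3,dy=+2->D; (2,6):dx=-2,dy=+8->D
  (2,7):dx=+2,dy=-7->D; (2,8):dx=-1,dy=-2->C; (2,9):dx=+4,dy=-5->D; (3,4):dx=-11,dy=-8->C
  (3,5):dx=-10,dy=-2->C; (3,6):dx=-9,dy=+4->D; (3,7):dx=-5,dy=-11->C; (3,8):dx=-8,dy=-6->C
  (3,9):dx=-3,dy=-9->C; (4,5):dx=+1,dy=+6->C; (4,6):dx=+2,dy=+12->C; (4,7):dx=+6,dy=-3->D
  (4,8):dx=+3,dy=+2->C; (4,9):dx=+8,dy=-1->D; (5,6):dx=+1,dy=+6->C; (5,7):dx=+5,dy=-9->D
  (5,8):dx=+2,dy=-4->D; (5,9):dx=+7,dy=-7->D; (6,7):dx=+4,dy=-15->D; (6,8):dx=+1,dy=-10->D
  (6,9):dx=+6,dy=-13->D; (7,8):dx=-3,dy=+5->D; (7,9):dx=+2,dy=+2->C; (8,9):dx=+5,dy=-3->D
Step 2: C = 18, D = 18, total pairs = 36.
Step 3: tau = (C - D)/(n(n-1)/2) = (18 - 18)/36 = 0.000000.
Step 4: Exact two-sided p-value (enumerate n! = 362880 permutations of y under H0): p = 1.000000.
Step 5: alpha = 0.05. fail to reject H0.

tau_b = 0.0000 (C=18, D=18), p = 1.000000, fail to reject H0.


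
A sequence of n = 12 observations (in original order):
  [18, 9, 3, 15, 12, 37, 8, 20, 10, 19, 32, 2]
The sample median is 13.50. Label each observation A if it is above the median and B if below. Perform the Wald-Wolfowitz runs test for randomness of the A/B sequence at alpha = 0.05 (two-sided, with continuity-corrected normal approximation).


Step 1: Compute median = 13.50; label A = above, B = below.
Labels in order: ABBABABABAAB  (n_A = 6, n_B = 6)
Step 2: Count runs R = 10.
Step 3: Under H0 (random ordering), E[R] = 2*n_A*n_B/(n_A+n_B) + 1 = 2*6*6/12 + 1 = 7.0000.
        Var[R] = 2*n_A*n_B*(2*n_A*n_B - n_A - n_B) / ((n_A+n_B)^2 * (n_A+n_B-1)) = 4320/1584 = 2.7273.
        SD[R] = 1.6514.
Step 4: Continuity-corrected z = (R - 0.5 - E[R]) / SD[R] = (10 - 0.5 - 7.0000) / 1.6514 = 1.5138.
Step 5: Two-sided p-value via normal approximation = 2*(1 - Phi(|z|)) = 0.130070.
Step 6: alpha = 0.05. fail to reject H0.

R = 10, z = 1.5138, p = 0.130070, fail to reject H0.


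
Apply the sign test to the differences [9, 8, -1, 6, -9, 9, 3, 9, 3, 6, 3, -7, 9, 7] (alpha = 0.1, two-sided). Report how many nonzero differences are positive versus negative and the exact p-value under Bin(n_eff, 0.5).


Step 1: Discard zero differences. Original n = 14; n_eff = number of nonzero differences = 14.
Nonzero differences (with sign): +9, +8, -1, +6, -9, +9, +3, +9, +3, +6, +3, -7, +9, +7
Step 2: Count signs: positive = 11, negative = 3.
Step 3: Under H0: P(positive) = 0.5, so the number of positives S ~ Bin(14, 0.5).
Step 4: Two-sided exact p-value = sum of Bin(14,0.5) probabilities at or below the observed probability = 0.057373.
Step 5: alpha = 0.1. reject H0.

n_eff = 14, pos = 11, neg = 3, p = 0.057373, reject H0.


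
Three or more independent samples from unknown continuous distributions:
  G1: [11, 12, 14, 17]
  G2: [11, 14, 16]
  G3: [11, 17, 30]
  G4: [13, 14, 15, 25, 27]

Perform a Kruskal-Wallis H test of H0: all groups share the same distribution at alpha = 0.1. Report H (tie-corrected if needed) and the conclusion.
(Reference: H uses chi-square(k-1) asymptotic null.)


Step 1: Combine all N = 15 observations and assign midranks.
sorted (value, group, rank): (11,G1,2), (11,G2,2), (11,G3,2), (12,G1,4), (13,G4,5), (14,G1,7), (14,G2,7), (14,G4,7), (15,G4,9), (16,G2,10), (17,G1,11.5), (17,G3,11.5), (25,G4,13), (27,G4,14), (30,G3,15)
Step 2: Sum ranks within each group.
R_1 = 24.5 (n_1 = 4)
R_2 = 19 (n_2 = 3)
R_3 = 28.5 (n_3 = 3)
R_4 = 48 (n_4 = 5)
Step 3: H = 12/(N(N+1)) * sum(R_i^2/n_i) - 3(N+1)
     = 12/(15*16) * (24.5^2/4 + 19^2/3 + 28.5^2/3 + 48^2/5) - 3*16
     = 0.050000 * 1001.95 - 48
     = 2.097292.
Step 4: Ties present; correction factor C = 1 - 54/(15^3 - 15) = 0.983929. Corrected H = 2.097292 / 0.983929 = 2.131549.
Step 5: Under H0, H ~ chi^2(3); p-value = 0.545557.
Step 6: alpha = 0.1. fail to reject H0.

H = 2.1315, df = 3, p = 0.545557, fail to reject H0.


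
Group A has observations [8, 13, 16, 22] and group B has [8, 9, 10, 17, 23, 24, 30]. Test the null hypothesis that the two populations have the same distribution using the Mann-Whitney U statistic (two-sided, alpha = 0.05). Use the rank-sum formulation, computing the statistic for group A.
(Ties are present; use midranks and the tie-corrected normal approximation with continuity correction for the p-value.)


Step 1: Combine and sort all 11 observations; assign midranks.
sorted (value, group): (8,X), (8,Y), (9,Y), (10,Y), (13,X), (16,X), (17,Y), (22,X), (23,Y), (24,Y), (30,Y)
ranks: 8->1.5, 8->1.5, 9->3, 10->4, 13->5, 16->6, 17->7, 22->8, 23->9, 24->10, 30->11
Step 2: Rank sum for X: R1 = 1.5 + 5 + 6 + 8 = 20.5.
Step 3: U_X = R1 - n1(n1+1)/2 = 20.5 - 4*5/2 = 20.5 - 10 = 10.5.
       U_Y = n1*n2 - U_X = 28 - 10.5 = 17.5.
Step 4: Ties are present, so use the tie-corrected normal approximation (with continuity correction) for the p-value.
Step 5: p-value = 0.569872; compare to alpha = 0.05. fail to reject H0.

U_X = 10.5, p = 0.569872, fail to reject H0 at alpha = 0.05.


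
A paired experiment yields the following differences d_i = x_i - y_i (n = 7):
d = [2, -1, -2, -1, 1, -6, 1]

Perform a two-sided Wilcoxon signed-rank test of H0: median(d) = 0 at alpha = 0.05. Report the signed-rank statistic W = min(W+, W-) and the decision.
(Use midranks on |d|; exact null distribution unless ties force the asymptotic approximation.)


Step 1: Drop any zero differences (none here) and take |d_i|.
|d| = [2, 1, 2, 1, 1, 6, 1]
Step 2: Midrank |d_i| (ties get averaged ranks).
ranks: |2|->5.5, |1|->2.5, |2|->5.5, |1|->2.5, |1|->2.5, |6|->7, |1|->2.5
Step 3: Attach original signs; sum ranks with positive sign and with negative sign.
W+ = 5.5 + 2.5 + 2.5 = 10.5
W- = 2.5 + 5.5 + 2.5 + 7 = 17.5
(Check: W+ + W- = 28 should equal n(n+1)/2 = 28.)
Step 4: Test statistic W = min(W+, W-) = 10.5.
Step 5: Ties in |d|, so use the tie-corrected normal approximation.
        E[W] = n(n+1)/4 = 7*8/4 = 14.
        Tie groups: |d|=1 (t=4), |d|=2 (t=2); sum(t^3 - t) = 66.
        Var[W] = n(n+1)(2n+1)/24 - sum(t^3-t)/48 = 840/24 - 66/48 = 33.625.
        z = (W - E[W]) / sqrt(Var[W]) = (10.5 - 14) / 5.7987 = -0.6036.
        Two-sided p = 2*Phi(z) = 0.546121.
Step 6: alpha = 0.05. fail to reject H0.

W+ = 10.5, W- = 17.5, W = min = 10.5, p = 0.546121, fail to reject H0.


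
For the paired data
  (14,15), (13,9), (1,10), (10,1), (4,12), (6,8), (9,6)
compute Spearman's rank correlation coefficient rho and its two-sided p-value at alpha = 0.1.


Step 1: Rank x and y separately (midranks; no ties here).
rank(x): 14->7, 13->6, 1->1, 10->5, 4->2, 6->3, 9->4
rank(y): 15->7, 9->4, 10->5, 1->1, 12->6, 8->3, 6->2
Step 2: d_i = R_x(i) - R_y(i); compute d_i^2.
  (7-7)^2=0, (6-4)^2=4, (1-5)^2=16, (5-1)^2=16, (2-6)^2=16, (3-3)^2=0, (4-2)^2=4
sum(d^2) = 56.
Step 3: rho = 1 - 6*56 / (7*(7^2 - 1)) = 1 - 336/336 = 0.000000.
Step 4: Under H0, t = rho * sqrt((n-2)/(1-rho^2)) = 0.0000 ~ t(5).
Step 5: Two-sided p-value from the t-distribution with 5 df = 1.000000.
Step 6: alpha = 0.1. fail to reject H0.

rho = 0.0000, p = 1.000000, fail to reject H0 at alpha = 0.1.


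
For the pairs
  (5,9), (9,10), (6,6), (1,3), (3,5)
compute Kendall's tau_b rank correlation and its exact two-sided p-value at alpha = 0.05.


Step 1: Enumerate the 10 unordered pairs (i,j) with i<j and classify each by sign(x_j-x_i) * sign(y_j-y_i).
  (1,2):dx=+4,dy=+1->C; (1,3):dx=+1,dy=-3->D; (1,4):dx=-4,dy=-6->C; (1,5):dx=-2,dy=-4->C
  (2,3):dx=-3,dy=-4->C; (2,4):dx=-8,dy=-7->C; (2,5):dx=-6,dy=-5->C; (3,4):dx=-5,dy=-3->C
  (3,5):dx=-3,dy=-1->C; (4,5):dx=+2,dy=+2->C
Step 2: C = 9, D = 1, total pairs = 10.
Step 3: tau = (C - D)/(n(n-1)/2) = (9 - 1)/10 = 0.800000.
Step 4: Exact two-sided p-value (enumerate n! = 120 permutations of y under H0): p = 0.083333.
Step 5: alpha = 0.05. fail to reject H0.

tau_b = 0.8000 (C=9, D=1), p = 0.083333, fail to reject H0.


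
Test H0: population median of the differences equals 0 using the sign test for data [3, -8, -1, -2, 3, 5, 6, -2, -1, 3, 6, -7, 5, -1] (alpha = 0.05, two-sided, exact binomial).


Step 1: Discard zero differences. Original n = 14; n_eff = number of nonzero differences = 14.
Nonzero differences (with sign): +3, -8, -1, -2, +3, +5, +6, -2, -1, +3, +6, -7, +5, -1
Step 2: Count signs: positive = 7, negative = 7.
Step 3: Under H0: P(positive) = 0.5, so the number of positives S ~ Bin(14, 0.5).
Step 4: Two-sided exact p-value = sum of Bin(14,0.5) probabilities at or below the observed probability = 1.000000.
Step 5: alpha = 0.05. fail to reject H0.

n_eff = 14, pos = 7, neg = 7, p = 1.000000, fail to reject H0.


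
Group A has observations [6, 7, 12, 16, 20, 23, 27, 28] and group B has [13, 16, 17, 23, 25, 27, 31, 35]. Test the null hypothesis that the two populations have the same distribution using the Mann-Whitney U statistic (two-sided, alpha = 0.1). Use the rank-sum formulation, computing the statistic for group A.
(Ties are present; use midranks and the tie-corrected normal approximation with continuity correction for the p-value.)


Step 1: Combine and sort all 16 observations; assign midranks.
sorted (value, group): (6,X), (7,X), (12,X), (13,Y), (16,X), (16,Y), (17,Y), (20,X), (23,X), (23,Y), (25,Y), (27,X), (27,Y), (28,X), (31,Y), (35,Y)
ranks: 6->1, 7->2, 12->3, 13->4, 16->5.5, 16->5.5, 17->7, 20->8, 23->9.5, 23->9.5, 25->11, 27->12.5, 27->12.5, 28->14, 31->15, 35->16
Step 2: Rank sum for X: R1 = 1 + 2 + 3 + 5.5 + 8 + 9.5 + 12.5 + 14 = 55.5.
Step 3: U_X = R1 - n1(n1+1)/2 = 55.5 - 8*9/2 = 55.5 - 36 = 19.5.
       U_Y = n1*n2 - U_X = 64 - 19.5 = 44.5.
Step 4: Ties are present, so use the tie-corrected normal approximation (with continuity correction) for the p-value.
Step 5: p-value = 0.206574; compare to alpha = 0.1. fail to reject H0.

U_X = 19.5, p = 0.206574, fail to reject H0 at alpha = 0.1.


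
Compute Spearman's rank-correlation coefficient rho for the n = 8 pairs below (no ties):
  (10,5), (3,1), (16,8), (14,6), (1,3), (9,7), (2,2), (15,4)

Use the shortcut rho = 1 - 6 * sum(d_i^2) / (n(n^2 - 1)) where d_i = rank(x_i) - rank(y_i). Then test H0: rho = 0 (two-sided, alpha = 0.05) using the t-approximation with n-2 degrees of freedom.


Step 1: Rank x and y separately (midranks; no ties here).
rank(x): 10->5, 3->3, 16->8, 14->6, 1->1, 9->4, 2->2, 15->7
rank(y): 5->5, 1->1, 8->8, 6->6, 3->3, 7->7, 2->2, 4->4
Step 2: d_i = R_x(i) - R_y(i); compute d_i^2.
  (5-5)^2=0, (3-1)^2=4, (8-8)^2=0, (6-6)^2=0, (1-3)^2=4, (4-7)^2=9, (2-2)^2=0, (7-4)^2=9
sum(d^2) = 26.
Step 3: rho = 1 - 6*26 / (8*(8^2 - 1)) = 1 - 156/504 = 0.690476.
Step 4: Under H0, t = rho * sqrt((n-2)/(1-rho^2)) = 2.3382 ~ t(6).
Step 5: Two-sided p-value from the t-distribution with 6 df = 0.057990.
Step 6: alpha = 0.05. fail to reject H0.

rho = 0.6905, p = 0.057990, fail to reject H0 at alpha = 0.05.


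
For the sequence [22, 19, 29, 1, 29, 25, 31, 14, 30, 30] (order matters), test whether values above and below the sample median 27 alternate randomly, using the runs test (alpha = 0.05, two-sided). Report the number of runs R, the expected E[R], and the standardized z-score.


Step 1: Compute median = 27; label A = above, B = below.
Labels in order: BBABABABAA  (n_A = 5, n_B = 5)
Step 2: Count runs R = 8.
Step 3: Under H0 (random ordering), E[R] = 2*n_A*n_B/(n_A+n_B) + 1 = 2*5*5/10 + 1 = 6.0000.
        Var[R] = 2*n_A*n_B*(2*n_A*n_B - n_A - n_B) / ((n_A+n_B)^2 * (n_A+n_B-1)) = 2000/900 = 2.2222.
        SD[R] = 1.4907.
Step 4: Continuity-corrected z = (R - 0.5 - E[R]) / SD[R] = (8 - 0.5 - 6.0000) / 1.4907 = 1.0062.
Step 5: Two-sided p-value via normal approximation = 2*(1 - Phi(|z|)) = 0.314305.
Step 6: alpha = 0.05. fail to reject H0.

R = 8, z = 1.0062, p = 0.314305, fail to reject H0.


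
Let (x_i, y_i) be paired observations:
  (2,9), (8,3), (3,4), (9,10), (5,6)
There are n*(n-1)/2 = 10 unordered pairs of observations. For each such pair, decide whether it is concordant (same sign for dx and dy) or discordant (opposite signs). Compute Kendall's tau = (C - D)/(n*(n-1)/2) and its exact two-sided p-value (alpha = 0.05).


Step 1: Enumerate the 10 unordered pairs (i,j) with i<j and classify each by sign(x_j-x_i) * sign(y_j-y_i).
  (1,2):dx=+6,dy=-6->D; (1,3):dx=+1,dy=-5->D; (1,4):dx=+7,dy=+1->C; (1,5):dx=+3,dy=-3->D
  (2,3):dx=-5,dy=+1->D; (2,4):dx=+1,dy=+7->C; (2,5):dx=-3,dy=+3->D; (3,4):dx=+6,dy=+6->C
  (3,5):dx=+2,dy=+2->C; (4,5):dx=-4,dy=-4->C
Step 2: C = 5, D = 5, total pairs = 10.
Step 3: tau = (C - D)/(n(n-1)/2) = (5 - 5)/10 = 0.000000.
Step 4: Exact two-sided p-value (enumerate n! = 120 permutations of y under H0): p = 1.000000.
Step 5: alpha = 0.05. fail to reject H0.

tau_b = 0.0000 (C=5, D=5), p = 1.000000, fail to reject H0.


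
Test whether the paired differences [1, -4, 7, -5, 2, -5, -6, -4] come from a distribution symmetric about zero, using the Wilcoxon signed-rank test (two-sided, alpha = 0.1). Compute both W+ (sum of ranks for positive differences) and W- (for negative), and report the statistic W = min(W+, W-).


Step 1: Drop any zero differences (none here) and take |d_i|.
|d| = [1, 4, 7, 5, 2, 5, 6, 4]
Step 2: Midrank |d_i| (ties get averaged ranks).
ranks: |1|->1, |4|->3.5, |7|->8, |5|->5.5, |2|->2, |5|->5.5, |6|->7, |4|->3.5
Step 3: Attach original signs; sum ranks with positive sign and with negative sign.
W+ = 1 + 8 + 2 = 11
W- = 3.5 + 5.5 + 5.5 + 7 + 3.5 = 25
(Check: W+ + W- = 36 should equal n(n+1)/2 = 36.)
Step 4: Test statistic W = min(W+, W-) = 11.
Step 5: Ties in |d|, so use the tie-corrected normal approximation.
        E[W] = n(n+1)/4 = 8*9/4 = 18.
        Tie groups: |d|=4 (t=2), |d|=5 (t=2); sum(t^3 - t) = 12.
        Var[W] = n(n+1)(2n+1)/24 - sum(t^3-t)/48 = 1224/24 - 12/48 = 50.75.
        z = (W - E[W]) / sqrt(Var[W]) = (11 - 18) / 7.1239 = -0.9826.
        Two-sided p = 2*Phi(z) = 0.325801.
Step 6: alpha = 0.1. fail to reject H0.

W+ = 11, W- = 25, W = min = 11, p = 0.325801, fail to reject H0.


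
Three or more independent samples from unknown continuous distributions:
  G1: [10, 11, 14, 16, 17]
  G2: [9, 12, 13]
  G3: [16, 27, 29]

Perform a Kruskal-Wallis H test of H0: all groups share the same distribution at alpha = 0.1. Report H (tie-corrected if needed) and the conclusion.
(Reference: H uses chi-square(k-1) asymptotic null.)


Step 1: Combine all N = 11 observations and assign midranks.
sorted (value, group, rank): (9,G2,1), (10,G1,2), (11,G1,3), (12,G2,4), (13,G2,5), (14,G1,6), (16,G1,7.5), (16,G3,7.5), (17,G1,9), (27,G3,10), (29,G3,11)
Step 2: Sum ranks within each group.
R_1 = 27.5 (n_1 = 5)
R_2 = 10 (n_2 = 3)
R_3 = 28.5 (n_3 = 3)
Step 3: H = 12/(N(N+1)) * sum(R_i^2/n_i) - 3(N+1)
     = 12/(11*12) * (27.5^2/5 + 10^2/3 + 28.5^2/3) - 3*12
     = 0.090909 * 455.333 - 36
     = 5.393939.
Step 4: Ties present; correction factor C = 1 - 6/(11^3 - 11) = 0.995455. Corrected H = 5.393939 / 0.995455 = 5.418569.
Step 5: Under H0, H ~ chi^2(2); p-value = 0.066584.
Step 6: alpha = 0.1. reject H0.

H = 5.4186, df = 2, p = 0.066584, reject H0.


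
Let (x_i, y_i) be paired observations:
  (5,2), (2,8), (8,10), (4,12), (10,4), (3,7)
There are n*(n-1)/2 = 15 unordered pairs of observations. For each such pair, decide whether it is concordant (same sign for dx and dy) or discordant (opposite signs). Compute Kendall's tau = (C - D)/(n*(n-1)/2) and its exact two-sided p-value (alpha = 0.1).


Step 1: Enumerate the 15 unordered pairs (i,j) with i<j and classify each by sign(x_j-x_i) * sign(y_j-y_i).
  (1,2):dx=-3,dy=+6->D; (1,3):dx=+3,dy=+8->C; (1,4):dx=-1,dy=+10->D; (1,5):dx=+5,dy=+2->C
  (1,6):dx=-2,dy=+5->D; (2,3):dx=+6,dy=+2->C; (2,4):dx=+2,dy=+4->C; (2,5):dx=+8,dy=-4->D
  (2,6):dx=+1,dy=-1->D; (3,4):dx=-4,dy=+2->D; (3,5):dx=+2,dy=-6->D; (3,6):dx=-5,dy=-3->C
  (4,5):dx=+6,dy=-8->D; (4,6):dx=-1,dy=-5->C; (5,6):dx=-7,dy=+3->D
Step 2: C = 6, D = 9, total pairs = 15.
Step 3: tau = (C - D)/(n(n-1)/2) = (6 - 9)/15 = -0.200000.
Step 4: Exact two-sided p-value (enumerate n! = 720 permutations of y under H0): p = 0.719444.
Step 5: alpha = 0.1. fail to reject H0.

tau_b = -0.2000 (C=6, D=9), p = 0.719444, fail to reject H0.


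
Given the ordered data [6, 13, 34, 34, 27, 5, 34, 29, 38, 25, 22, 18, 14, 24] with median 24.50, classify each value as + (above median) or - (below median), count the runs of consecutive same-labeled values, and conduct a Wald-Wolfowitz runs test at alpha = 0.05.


Step 1: Compute median = 24.50; label A = above, B = below.
Labels in order: BBAAABAAAABBBB  (n_A = 7, n_B = 7)
Step 2: Count runs R = 5.
Step 3: Under H0 (random ordering), E[R] = 2*n_A*n_B/(n_A+n_B) + 1 = 2*7*7/14 + 1 = 8.0000.
        Var[R] = 2*n_A*n_B*(2*n_A*n_B - n_A - n_B) / ((n_A+n_B)^2 * (n_A+n_B-1)) = 8232/2548 = 3.2308.
        SD[R] = 1.7974.
Step 4: Continuity-corrected z = (R + 0.5 - E[R]) / SD[R] = (5 + 0.5 - 8.0000) / 1.7974 = -1.3909.
Step 5: Two-sided p-value via normal approximation = 2*(1 - Phi(|z|)) = 0.164264.
Step 6: alpha = 0.05. fail to reject H0.

R = 5, z = -1.3909, p = 0.164264, fail to reject H0.


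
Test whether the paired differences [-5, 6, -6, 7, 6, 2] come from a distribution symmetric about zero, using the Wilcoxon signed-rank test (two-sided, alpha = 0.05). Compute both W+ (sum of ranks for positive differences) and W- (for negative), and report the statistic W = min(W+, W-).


Step 1: Drop any zero differences (none here) and take |d_i|.
|d| = [5, 6, 6, 7, 6, 2]
Step 2: Midrank |d_i| (ties get averaged ranks).
ranks: |5|->2, |6|->4, |6|->4, |7|->6, |6|->4, |2|->1
Step 3: Attach original signs; sum ranks with positive sign and with negative sign.
W+ = 4 + 6 + 4 + 1 = 15
W- = 2 + 4 = 6
(Check: W+ + W- = 21 should equal n(n+1)/2 = 21.)
Step 4: Test statistic W = min(W+, W-) = 6.
Step 5: Ties in |d|, so use the tie-corrected normal approximation.
        E[W] = n(n+1)/4 = 6*7/4 = 10.5.
        Tie groups: |d|=6 (t=3); sum(t^3 - t) = 24.
        Var[W] = n(n+1)(2n+1)/24 - sum(t^3-t)/48 = 546/24 - 24/48 = 22.25.
        z = (W - E[W]) / sqrt(Var[W]) = (6 - 10.5) / 4.7170 = -0.9540.
        Two-sided p = 2*Phi(z) = 0.340085.
Step 6: alpha = 0.05. fail to reject H0.

W+ = 15, W- = 6, W = min = 6, p = 0.340085, fail to reject H0.


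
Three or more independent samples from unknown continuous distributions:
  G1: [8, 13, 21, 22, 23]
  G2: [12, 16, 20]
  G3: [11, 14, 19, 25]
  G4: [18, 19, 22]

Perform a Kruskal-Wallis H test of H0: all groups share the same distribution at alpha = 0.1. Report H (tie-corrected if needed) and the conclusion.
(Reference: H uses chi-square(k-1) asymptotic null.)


Step 1: Combine all N = 15 observations and assign midranks.
sorted (value, group, rank): (8,G1,1), (11,G3,2), (12,G2,3), (13,G1,4), (14,G3,5), (16,G2,6), (18,G4,7), (19,G3,8.5), (19,G4,8.5), (20,G2,10), (21,G1,11), (22,G1,12.5), (22,G4,12.5), (23,G1,14), (25,G3,15)
Step 2: Sum ranks within each group.
R_1 = 42.5 (n_1 = 5)
R_2 = 19 (n_2 = 3)
R_3 = 30.5 (n_3 = 4)
R_4 = 28 (n_4 = 3)
Step 3: H = 12/(N(N+1)) * sum(R_i^2/n_i) - 3(N+1)
     = 12/(15*16) * (42.5^2/5 + 19^2/3 + 30.5^2/4 + 28^2/3) - 3*16
     = 0.050000 * 975.479 - 48
     = 0.773958.
Step 4: Ties present; correction factor C = 1 - 12/(15^3 - 15) = 0.996429. Corrected H = 0.773958 / 0.996429 = 0.776732.
Step 5: Under H0, H ~ chi^2(3); p-value = 0.855024.
Step 6: alpha = 0.1. fail to reject H0.

H = 0.7767, df = 3, p = 0.855024, fail to reject H0.


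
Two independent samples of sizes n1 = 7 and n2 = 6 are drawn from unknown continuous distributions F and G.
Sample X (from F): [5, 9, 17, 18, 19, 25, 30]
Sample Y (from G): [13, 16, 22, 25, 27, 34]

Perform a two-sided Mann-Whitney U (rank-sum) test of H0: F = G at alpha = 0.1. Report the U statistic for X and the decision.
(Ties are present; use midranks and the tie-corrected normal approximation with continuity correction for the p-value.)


Step 1: Combine and sort all 13 observations; assign midranks.
sorted (value, group): (5,X), (9,X), (13,Y), (16,Y), (17,X), (18,X), (19,X), (22,Y), (25,X), (25,Y), (27,Y), (30,X), (34,Y)
ranks: 5->1, 9->2, 13->3, 16->4, 17->5, 18->6, 19->7, 22->8, 25->9.5, 25->9.5, 27->11, 30->12, 34->13
Step 2: Rank sum for X: R1 = 1 + 2 + 5 + 6 + 7 + 9.5 + 12 = 42.5.
Step 3: U_X = R1 - n1(n1+1)/2 = 42.5 - 7*8/2 = 42.5 - 28 = 14.5.
       U_Y = n1*n2 - U_X = 42 - 14.5 = 27.5.
Step 4: Ties are present, so use the tie-corrected normal approximation (with continuity correction) for the p-value.
Step 5: p-value = 0.390714; compare to alpha = 0.1. fail to reject H0.

U_X = 14.5, p = 0.390714, fail to reject H0 at alpha = 0.1.


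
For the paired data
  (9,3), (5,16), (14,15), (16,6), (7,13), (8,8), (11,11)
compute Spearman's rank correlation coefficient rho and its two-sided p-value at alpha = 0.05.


Step 1: Rank x and y separately (midranks; no ties here).
rank(x): 9->4, 5->1, 14->6, 16->7, 7->2, 8->3, 11->5
rank(y): 3->1, 16->7, 15->6, 6->2, 13->5, 8->3, 11->4
Step 2: d_i = R_x(i) - R_y(i); compute d_i^2.
  (4-1)^2=9, (1-7)^2=36, (6-6)^2=0, (7-2)^2=25, (2-5)^2=9, (3-3)^2=0, (5-4)^2=1
sum(d^2) = 80.
Step 3: rho = 1 - 6*80 / (7*(7^2 - 1)) = 1 - 480/336 = -0.428571.
Step 4: Under H0, t = rho * sqrt((n-2)/(1-rho^2)) = -1.0607 ~ t(5).
Step 5: Two-sided p-value from the t-distribution with 5 df = 0.337368.
Step 6: alpha = 0.05. fail to reject H0.

rho = -0.4286, p = 0.337368, fail to reject H0 at alpha = 0.05.


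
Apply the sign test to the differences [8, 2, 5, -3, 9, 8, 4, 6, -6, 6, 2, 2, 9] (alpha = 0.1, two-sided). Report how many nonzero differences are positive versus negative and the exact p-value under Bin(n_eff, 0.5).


Step 1: Discard zero differences. Original n = 13; n_eff = number of nonzero differences = 13.
Nonzero differences (with sign): +8, +2, +5, -3, +9, +8, +4, +6, -6, +6, +2, +2, +9
Step 2: Count signs: positive = 11, negative = 2.
Step 3: Under H0: P(positive) = 0.5, so the number of positives S ~ Bin(13, 0.5).
Step 4: Two-sided exact p-value = sum of Bin(13,0.5) probabilities at or below the observed probability = 0.022461.
Step 5: alpha = 0.1. reject H0.

n_eff = 13, pos = 11, neg = 2, p = 0.022461, reject H0.


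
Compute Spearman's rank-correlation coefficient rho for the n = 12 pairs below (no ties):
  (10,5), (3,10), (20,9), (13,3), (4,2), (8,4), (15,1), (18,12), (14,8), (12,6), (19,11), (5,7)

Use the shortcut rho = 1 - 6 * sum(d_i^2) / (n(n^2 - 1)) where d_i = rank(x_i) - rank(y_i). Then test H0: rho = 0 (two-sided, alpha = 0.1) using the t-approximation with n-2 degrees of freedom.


Step 1: Rank x and y separately (midranks; no ties here).
rank(x): 10->5, 3->1, 20->12, 13->7, 4->2, 8->4, 15->9, 18->10, 14->8, 12->6, 19->11, 5->3
rank(y): 5->5, 10->10, 9->9, 3->3, 2->2, 4->4, 1->1, 12->12, 8->8, 6->6, 11->11, 7->7
Step 2: d_i = R_x(i) - R_y(i); compute d_i^2.
  (5-5)^2=0, (1-10)^2=81, (12-9)^2=9, (7-3)^2=16, (2-2)^2=0, (4-4)^2=0, (9-1)^2=64, (10-12)^2=4, (8-8)^2=0, (6-6)^2=0, (11-11)^2=0, (3-7)^2=16
sum(d^2) = 190.
Step 3: rho = 1 - 6*190 / (12*(12^2 - 1)) = 1 - 1140/1716 = 0.335664.
Step 4: Under H0, t = rho * sqrt((n-2)/(1-rho^2)) = 1.1268 ~ t(10).
Step 5: Two-sided p-value from the t-distribution with 10 df = 0.286123.
Step 6: alpha = 0.1. fail to reject H0.

rho = 0.3357, p = 0.286123, fail to reject H0 at alpha = 0.1.


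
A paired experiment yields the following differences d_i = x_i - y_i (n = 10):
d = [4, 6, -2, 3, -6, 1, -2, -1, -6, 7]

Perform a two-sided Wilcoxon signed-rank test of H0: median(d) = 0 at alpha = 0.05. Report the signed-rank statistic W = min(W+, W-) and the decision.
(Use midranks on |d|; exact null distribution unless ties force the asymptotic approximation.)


Step 1: Drop any zero differences (none here) and take |d_i|.
|d| = [4, 6, 2, 3, 6, 1, 2, 1, 6, 7]
Step 2: Midrank |d_i| (ties get averaged ranks).
ranks: |4|->6, |6|->8, |2|->3.5, |3|->5, |6|->8, |1|->1.5, |2|->3.5, |1|->1.5, |6|->8, |7|->10
Step 3: Attach original signs; sum ranks with positive sign and with negative sign.
W+ = 6 + 8 + 5 + 1.5 + 10 = 30.5
W- = 3.5 + 8 + 3.5 + 1.5 + 8 = 24.5
(Check: W+ + W- = 55 should equal n(n+1)/2 = 55.)
Step 4: Test statistic W = min(W+, W-) = 24.5.
Step 5: Ties in |d|, so use the tie-corrected normal approximation.
        E[W] = n(n+1)/4 = 10*11/4 = 27.5.
        Tie groups: |d|=1 (t=2), |d|=2 (t=2), |d|=6 (t=3); sum(t^3 - t) = 36.
        Var[W] = n(n+1)(2n+1)/24 - sum(t^3-t)/48 = 2310/24 - 36/48 = 95.5.
        z = (W - E[W]) / sqrt(Var[W]) = (24.5 - 27.5) / 9.7724 = -0.3070.
        Two-sided p = 2*Phi(z) = 0.758853.
Step 6: alpha = 0.05. fail to reject H0.

W+ = 30.5, W- = 24.5, W = min = 24.5, p = 0.758853, fail to reject H0.


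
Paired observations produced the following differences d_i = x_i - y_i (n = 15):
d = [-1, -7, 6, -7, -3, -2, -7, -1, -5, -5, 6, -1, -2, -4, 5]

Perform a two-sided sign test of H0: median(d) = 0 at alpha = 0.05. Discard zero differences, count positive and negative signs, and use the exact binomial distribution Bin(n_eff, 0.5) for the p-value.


Step 1: Discard zero differences. Original n = 15; n_eff = number of nonzero differences = 15.
Nonzero differences (with sign): -1, -7, +6, -7, -3, -2, -7, -1, -5, -5, +6, -1, -2, -4, +5
Step 2: Count signs: positive = 3, negative = 12.
Step 3: Under H0: P(positive) = 0.5, so the number of positives S ~ Bin(15, 0.5).
Step 4: Two-sided exact p-value = sum of Bin(15,0.5) probabilities at or below the observed probability = 0.035156.
Step 5: alpha = 0.05. reject H0.

n_eff = 15, pos = 3, neg = 12, p = 0.035156, reject H0.


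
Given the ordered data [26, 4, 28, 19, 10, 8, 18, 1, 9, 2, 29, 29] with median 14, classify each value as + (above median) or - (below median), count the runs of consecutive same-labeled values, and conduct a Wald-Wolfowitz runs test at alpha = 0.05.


Step 1: Compute median = 14; label A = above, B = below.
Labels in order: ABAABBABBBAA  (n_A = 6, n_B = 6)
Step 2: Count runs R = 7.
Step 3: Under H0 (random ordering), E[R] = 2*n_A*n_B/(n_A+n_B) + 1 = 2*6*6/12 + 1 = 7.0000.
        Var[R] = 2*n_A*n_B*(2*n_A*n_B - n_A - n_B) / ((n_A+n_B)^2 * (n_A+n_B-1)) = 4320/1584 = 2.7273.
        SD[R] = 1.6514.
Step 4: R = E[R], so z = 0 with no continuity correction.
Step 5: Two-sided p-value via normal approximation = 2*(1 - Phi(|z|)) = 1.000000.
Step 6: alpha = 0.05. fail to reject H0.

R = 7, z = 0.0000, p = 1.000000, fail to reject H0.


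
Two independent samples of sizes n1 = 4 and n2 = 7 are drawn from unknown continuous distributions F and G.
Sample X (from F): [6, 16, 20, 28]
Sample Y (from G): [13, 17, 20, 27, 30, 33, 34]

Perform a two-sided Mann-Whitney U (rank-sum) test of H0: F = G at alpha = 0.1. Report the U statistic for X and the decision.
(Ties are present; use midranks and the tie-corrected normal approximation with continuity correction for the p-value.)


Step 1: Combine and sort all 11 observations; assign midranks.
sorted (value, group): (6,X), (13,Y), (16,X), (17,Y), (20,X), (20,Y), (27,Y), (28,X), (30,Y), (33,Y), (34,Y)
ranks: 6->1, 13->2, 16->3, 17->4, 20->5.5, 20->5.5, 27->7, 28->8, 30->9, 33->10, 34->11
Step 2: Rank sum for X: R1 = 1 + 3 + 5.5 + 8 = 17.5.
Step 3: U_X = R1 - n1(n1+1)/2 = 17.5 - 4*5/2 = 17.5 - 10 = 7.5.
       U_Y = n1*n2 - U_X = 28 - 7.5 = 20.5.
Step 4: Ties are present, so use the tie-corrected normal approximation (with continuity correction) for the p-value.
Step 5: p-value = 0.255756; compare to alpha = 0.1. fail to reject H0.

U_X = 7.5, p = 0.255756, fail to reject H0 at alpha = 0.1.


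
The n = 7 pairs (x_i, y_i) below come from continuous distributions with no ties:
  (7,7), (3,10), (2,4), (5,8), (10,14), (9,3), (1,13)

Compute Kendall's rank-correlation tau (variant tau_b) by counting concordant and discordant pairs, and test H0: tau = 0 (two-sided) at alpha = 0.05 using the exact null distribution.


Step 1: Enumerate the 21 unordered pairs (i,j) with i<j and classify each by sign(x_j-x_i) * sign(y_j-y_i).
  (1,2):dx=-4,dy=+3->D; (1,3):dx=-5,dy=-3->C; (1,4):dx=-2,dy=+1->D; (1,5):dx=+3,dy=+7->C
  (1,6):dx=+2,dy=-4->D; (1,7):dx=-6,dy=+6->D; (2,3):dx=-1,dy=-6->C; (2,4):dx=+2,dy=-2->D
  (2,5):dx=+7,dy=+4->C; (2,6):dx=+6,dy=-7->D; (2,7):dx=-2,dy=+3->D; (3,4):dx=+3,dy=+4->C
  (3,5):dx=+8,dy=+10->C; (3,6):dx=+7,dy=-1->D; (3,7):dx=-1,dy=+9->D; (4,5):dx=+5,dy=+6->C
  (4,6):dx=+4,dy=-5->D; (4,7):dx=-4,dy=+5->D; (5,6):dx=-1,dy=-11->C; (5,7):dx=-9,dy=-1->C
  (6,7):dx=-8,dy=+10->D
Step 2: C = 9, D = 12, total pairs = 21.
Step 3: tau = (C - D)/(n(n-1)/2) = (9 - 12)/21 = -0.142857.
Step 4: Exact two-sided p-value (enumerate n! = 5040 permutations of y under H0): p = 0.772619.
Step 5: alpha = 0.05. fail to reject H0.

tau_b = -0.1429 (C=9, D=12), p = 0.772619, fail to reject H0.


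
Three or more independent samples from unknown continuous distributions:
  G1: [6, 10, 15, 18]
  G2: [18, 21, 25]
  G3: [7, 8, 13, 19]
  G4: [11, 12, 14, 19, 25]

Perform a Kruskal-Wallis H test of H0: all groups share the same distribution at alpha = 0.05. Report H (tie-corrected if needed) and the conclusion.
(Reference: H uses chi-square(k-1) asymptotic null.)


Step 1: Combine all N = 16 observations and assign midranks.
sorted (value, group, rank): (6,G1,1), (7,G3,2), (8,G3,3), (10,G1,4), (11,G4,5), (12,G4,6), (13,G3,7), (14,G4,8), (15,G1,9), (18,G1,10.5), (18,G2,10.5), (19,G3,12.5), (19,G4,12.5), (21,G2,14), (25,G2,15.5), (25,G4,15.5)
Step 2: Sum ranks within each group.
R_1 = 24.5 (n_1 = 4)
R_2 = 40 (n_2 = 3)
R_3 = 24.5 (n_3 = 4)
R_4 = 47 (n_4 = 5)
Step 3: H = 12/(N(N+1)) * sum(R_i^2/n_i) - 3(N+1)
     = 12/(16*17) * (24.5^2/4 + 40^2/3 + 24.5^2/4 + 47^2/5) - 3*17
     = 0.044118 * 1275.26 - 51
     = 5.261397.
Step 4: Ties present; correction factor C = 1 - 18/(16^3 - 16) = 0.995588. Corrected H = 5.261397 / 0.995588 = 5.284712.
Step 5: Under H0, H ~ chi^2(3); p-value = 0.152097.
Step 6: alpha = 0.05. fail to reject H0.

H = 5.2847, df = 3, p = 0.152097, fail to reject H0.
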